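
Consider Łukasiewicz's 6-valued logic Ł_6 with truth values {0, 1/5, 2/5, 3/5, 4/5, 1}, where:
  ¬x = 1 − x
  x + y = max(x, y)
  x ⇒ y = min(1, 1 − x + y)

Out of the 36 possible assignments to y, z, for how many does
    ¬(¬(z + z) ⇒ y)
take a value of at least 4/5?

3

value 1: 1 assignment (counts)
value 4/5: 2 assignments (counts)
value 3/5: 3 assignments
value 2/5: 4 assignments
value 1/5: 5 assignments
value 0: 21 assignments
So 3 of the 36 assignments meet the threshold.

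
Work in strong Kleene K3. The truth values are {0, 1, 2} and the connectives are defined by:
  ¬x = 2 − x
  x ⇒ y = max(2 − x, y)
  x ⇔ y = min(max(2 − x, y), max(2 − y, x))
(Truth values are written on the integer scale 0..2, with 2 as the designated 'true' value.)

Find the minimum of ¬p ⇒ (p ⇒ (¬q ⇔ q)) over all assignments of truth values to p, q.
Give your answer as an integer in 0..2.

Take p = 1, q = 0:
¬p = ¬1 = 1
¬q = ¬0 = 2
¬q ⇔ q = 2 ⇔ 0 = 0
p ⇒ (¬q ⇔ q) = 1 ⇒ 0 = 1
¬p ⇒ (p ⇒ (¬q ⇔ q)) = 1 ⇒ 1 = 1
No assignment yields a value below 1, so this is the minimum.

1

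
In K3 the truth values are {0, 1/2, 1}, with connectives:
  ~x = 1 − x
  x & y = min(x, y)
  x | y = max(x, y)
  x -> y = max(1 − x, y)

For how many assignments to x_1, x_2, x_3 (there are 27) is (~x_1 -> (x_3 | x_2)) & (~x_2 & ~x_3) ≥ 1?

value 1: 1 assignment (counts)
value 1/2: 10 assignments
value 0: 16 assignments
So 1 of the 27 assignments meets the threshold.

1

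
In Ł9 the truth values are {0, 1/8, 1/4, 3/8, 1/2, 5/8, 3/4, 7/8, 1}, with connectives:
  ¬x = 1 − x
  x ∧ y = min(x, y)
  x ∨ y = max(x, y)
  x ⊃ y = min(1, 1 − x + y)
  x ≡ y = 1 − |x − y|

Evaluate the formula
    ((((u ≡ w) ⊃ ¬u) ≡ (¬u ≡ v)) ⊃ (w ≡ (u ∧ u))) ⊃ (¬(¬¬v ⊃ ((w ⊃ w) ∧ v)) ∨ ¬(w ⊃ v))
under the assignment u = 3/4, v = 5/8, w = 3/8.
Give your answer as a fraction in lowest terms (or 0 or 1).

u ≡ w = 3/4 ≡ 3/8 = 5/8
¬u = ¬3/4 = 1/4
(u ≡ w) ⊃ ¬u = 5/8 ⊃ 1/4 = 5/8
¬u = ¬3/4 = 1/4
¬u ≡ v = 1/4 ≡ 5/8 = 5/8
((u ≡ w) ⊃ ¬u) ≡ (¬u ≡ v) = 5/8 ≡ 5/8 = 1
u ∧ u = 3/4 ∧ 3/4 = 3/4
w ≡ (u ∧ u) = 3/8 ≡ 3/4 = 5/8
(((u ≡ w) ⊃ ¬u) ≡ (¬u ≡ v)) ⊃ (w ≡ (u ∧ u)) = 1 ⊃ 5/8 = 5/8
¬v = ¬5/8 = 3/8
¬¬v = ¬3/8 = 5/8
w ⊃ w = 3/8 ⊃ 3/8 = 1
(w ⊃ w) ∧ v = 1 ∧ 5/8 = 5/8
¬¬v ⊃ ((w ⊃ w) ∧ v) = 5/8 ⊃ 5/8 = 1
¬(¬¬v ⊃ ((w ⊃ w) ∧ v)) = ¬1 = 0
w ⊃ v = 3/8 ⊃ 5/8 = 1
¬(w ⊃ v) = ¬1 = 0
¬(¬¬v ⊃ ((w ⊃ w) ∧ v)) ∨ ¬(w ⊃ v) = 0 ∨ 0 = 0
((((u ≡ w) ⊃ ¬u) ≡ (¬u ≡ v)) ⊃ (w ≡ (u ∧ u))) ⊃ (¬(¬¬v ⊃ ((w ⊃ w) ∧ v)) ∨ ¬(w ⊃ v)) = 5/8 ⊃ 0 = 3/8

3/8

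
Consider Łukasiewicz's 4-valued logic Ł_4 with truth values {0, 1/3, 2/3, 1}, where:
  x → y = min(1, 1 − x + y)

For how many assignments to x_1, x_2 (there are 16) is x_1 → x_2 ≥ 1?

x_1 = 0, x_2 = 0 ↦ 1  ≥
x_1 = 0, x_2 = 1/3 ↦ 1  ≥
x_1 = 0, x_2 = 2/3 ↦ 1  ≥
x_1 = 0, x_2 = 1 ↦ 1  ≥
x_1 = 1/3, x_2 = 0 ↦ 2/3  <
x_1 = 1/3, x_2 = 1/3 ↦ 1  ≥
x_1 = 1/3, x_2 = 2/3 ↦ 1  ≥
x_1 = 1/3, x_2 = 1 ↦ 1  ≥
x_1 = 2/3, x_2 = 0 ↦ 1/3  <
x_1 = 2/3, x_2 = 1/3 ↦ 2/3  <
x_1 = 2/3, x_2 = 2/3 ↦ 1  ≥
x_1 = 2/3, x_2 = 1 ↦ 1  ≥
x_1 = 1, x_2 = 0 ↦ 0  <
x_1 = 1, x_2 = 1/3 ↦ 1/3  <
x_1 = 1, x_2 = 2/3 ↦ 2/3  <
x_1 = 1, x_2 = 1 ↦ 1  ≥
So 10 of the 16 assignments meet the threshold.

10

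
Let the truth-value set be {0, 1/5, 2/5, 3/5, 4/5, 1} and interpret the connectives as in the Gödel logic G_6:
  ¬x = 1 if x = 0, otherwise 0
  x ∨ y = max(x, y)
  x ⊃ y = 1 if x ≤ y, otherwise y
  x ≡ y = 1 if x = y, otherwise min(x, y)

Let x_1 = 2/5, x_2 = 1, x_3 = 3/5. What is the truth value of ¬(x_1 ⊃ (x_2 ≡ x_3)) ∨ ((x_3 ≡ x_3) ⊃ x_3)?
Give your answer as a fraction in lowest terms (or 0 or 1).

3/5

x_2 ≡ x_3 = 1 ≡ 3/5 = 3/5
x_1 ⊃ (x_2 ≡ x_3) = 2/5 ⊃ 3/5 = 1
¬(x_1 ⊃ (x_2 ≡ x_3)) = ¬1 = 0
x_3 ≡ x_3 = 3/5 ≡ 3/5 = 1
(x_3 ≡ x_3) ⊃ x_3 = 1 ⊃ 3/5 = 3/5
¬(x_1 ⊃ (x_2 ≡ x_3)) ∨ ((x_3 ≡ x_3) ⊃ x_3) = 0 ∨ 3/5 = 3/5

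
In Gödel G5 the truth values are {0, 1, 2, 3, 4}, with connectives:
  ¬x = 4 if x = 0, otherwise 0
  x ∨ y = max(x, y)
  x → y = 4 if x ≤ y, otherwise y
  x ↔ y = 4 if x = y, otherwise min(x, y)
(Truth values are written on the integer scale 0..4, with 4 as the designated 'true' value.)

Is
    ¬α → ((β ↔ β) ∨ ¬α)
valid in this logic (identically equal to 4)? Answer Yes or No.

At α = 2, β = 3, for instance:
¬α = ¬2 = 0
β ↔ β = 3 ↔ 3 = 4
(β ↔ β) ∨ ¬α = 4 ∨ 0 = 4
¬α → ((β ↔ β) ∨ ¬α) = 0 → 4 = 4
and checking the remaining 24 assignments likewise gives ≥ 4 in every case.

Yes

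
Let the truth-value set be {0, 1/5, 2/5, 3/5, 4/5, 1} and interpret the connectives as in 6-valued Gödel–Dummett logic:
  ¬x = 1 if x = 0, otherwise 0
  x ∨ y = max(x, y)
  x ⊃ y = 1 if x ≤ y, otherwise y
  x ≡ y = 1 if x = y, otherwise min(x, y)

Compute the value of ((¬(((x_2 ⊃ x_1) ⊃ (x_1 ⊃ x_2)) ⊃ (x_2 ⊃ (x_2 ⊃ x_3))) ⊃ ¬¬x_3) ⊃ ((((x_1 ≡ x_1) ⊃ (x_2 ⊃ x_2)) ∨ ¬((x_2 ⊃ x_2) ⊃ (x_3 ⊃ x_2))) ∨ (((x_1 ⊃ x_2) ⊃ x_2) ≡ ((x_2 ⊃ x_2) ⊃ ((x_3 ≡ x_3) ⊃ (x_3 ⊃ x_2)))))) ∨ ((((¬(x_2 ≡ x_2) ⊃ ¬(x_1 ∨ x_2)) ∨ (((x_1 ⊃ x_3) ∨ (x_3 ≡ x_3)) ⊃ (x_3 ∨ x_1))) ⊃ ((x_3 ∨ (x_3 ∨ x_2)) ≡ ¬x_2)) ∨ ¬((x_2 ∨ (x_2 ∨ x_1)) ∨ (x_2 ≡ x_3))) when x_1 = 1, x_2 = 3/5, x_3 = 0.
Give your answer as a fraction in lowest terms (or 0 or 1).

x_2 ⊃ x_1 = 3/5 ⊃ 1 = 1
x_1 ⊃ x_2 = 1 ⊃ 3/5 = 3/5
(x_2 ⊃ x_1) ⊃ (x_1 ⊃ x_2) = 1 ⊃ 3/5 = 3/5
x_2 ⊃ x_3 = 3/5 ⊃ 0 = 0
x_2 ⊃ (x_2 ⊃ x_3) = 3/5 ⊃ 0 = 0
((x_2 ⊃ x_1) ⊃ (x_1 ⊃ x_2)) ⊃ (x_2 ⊃ (x_2 ⊃ x_3)) = 3/5 ⊃ 0 = 0
¬(((x_2 ⊃ x_1) ⊃ (x_1 ⊃ x_2)) ⊃ (x_2 ⊃ (x_2 ⊃ x_3))) = ¬0 = 1
¬x_3 = ¬0 = 1
¬¬x_3 = ¬1 = 0
¬(((x_2 ⊃ x_1) ⊃ (x_1 ⊃ x_2)) ⊃ (x_2 ⊃ (x_2 ⊃ x_3))) ⊃ ¬¬x_3 = 1 ⊃ 0 = 0
x_1 ≡ x_1 = 1 ≡ 1 = 1
x_2 ⊃ x_2 = 3/5 ⊃ 3/5 = 1
(x_1 ≡ x_1) ⊃ (x_2 ⊃ x_2) = 1 ⊃ 1 = 1
x_2 ⊃ x_2 = 3/5 ⊃ 3/5 = 1
x_3 ⊃ x_2 = 0 ⊃ 3/5 = 1
(x_2 ⊃ x_2) ⊃ (x_3 ⊃ x_2) = 1 ⊃ 1 = 1
¬((x_2 ⊃ x_2) ⊃ (x_3 ⊃ x_2)) = ¬1 = 0
((x_1 ≡ x_1) ⊃ (x_2 ⊃ x_2)) ∨ ¬((x_2 ⊃ x_2) ⊃ (x_3 ⊃ x_2)) = 1 ∨ 0 = 1
x_1 ⊃ x_2 = 1 ⊃ 3/5 = 3/5
(x_1 ⊃ x_2) ⊃ x_2 = 3/5 ⊃ 3/5 = 1
x_2 ⊃ x_2 = 3/5 ⊃ 3/5 = 1
x_3 ≡ x_3 = 0 ≡ 0 = 1
x_3 ⊃ x_2 = 0 ⊃ 3/5 = 1
(x_3 ≡ x_3) ⊃ (x_3 ⊃ x_2) = 1 ⊃ 1 = 1
(x_2 ⊃ x_2) ⊃ ((x_3 ≡ x_3) ⊃ (x_3 ⊃ x_2)) = 1 ⊃ 1 = 1
((x_1 ⊃ x_2) ⊃ x_2) ≡ ((x_2 ⊃ x_2) ⊃ ((x_3 ≡ x_3) ⊃ (x_3 ⊃ x_2))) = 1 ≡ 1 = 1
(((x_1 ≡ x_1) ⊃ (x_2 ⊃ x_2)) ∨ ¬((x_2 ⊃ x_2) ⊃ (x_3 ⊃ x_2))) ∨ (((x_1 ⊃ x_2) ⊃ x_2) ≡ ((x_2 ⊃ x_2) ⊃ ((x_3 ≡ x_3) ⊃ (x_3 ⊃ x_2)))) = 1 ∨ 1 = 1
(¬(((x_2 ⊃ x_1) ⊃ (x_1 ⊃ x_2)) ⊃ (x_2 ⊃ (x_2 ⊃ x_3))) ⊃ ¬¬x_3) ⊃ ((((x_1 ≡ x_1) ⊃ (x_2 ⊃ x_2)) ∨ ¬((x_2 ⊃ x_2) ⊃ (x_3 ⊃ x_2))) ∨ (((x_1 ⊃ x_2) ⊃ x_2) ≡ ((x_2 ⊃ x_2) ⊃ ((x_3 ≡ x_3) ⊃ (x_3 ⊃ x_2))))) = 0 ⊃ 1 = 1
x_2 ≡ x_2 = 3/5 ≡ 3/5 = 1
¬(x_2 ≡ x_2) = ¬1 = 0
x_1 ∨ x_2 = 1 ∨ 3/5 = 1
¬(x_1 ∨ x_2) = ¬1 = 0
¬(x_2 ≡ x_2) ⊃ ¬(x_1 ∨ x_2) = 0 ⊃ 0 = 1
x_1 ⊃ x_3 = 1 ⊃ 0 = 0
x_3 ≡ x_3 = 0 ≡ 0 = 1
(x_1 ⊃ x_3) ∨ (x_3 ≡ x_3) = 0 ∨ 1 = 1
x_3 ∨ x_1 = 0 ∨ 1 = 1
((x_1 ⊃ x_3) ∨ (x_3 ≡ x_3)) ⊃ (x_3 ∨ x_1) = 1 ⊃ 1 = 1
(¬(x_2 ≡ x_2) ⊃ ¬(x_1 ∨ x_2)) ∨ (((x_1 ⊃ x_3) ∨ (x_3 ≡ x_3)) ⊃ (x_3 ∨ x_1)) = 1 ∨ 1 = 1
x_3 ∨ x_2 = 0 ∨ 3/5 = 3/5
x_3 ∨ (x_3 ∨ x_2) = 0 ∨ 3/5 = 3/5
¬x_2 = ¬3/5 = 0
(x_3 ∨ (x_3 ∨ x_2)) ≡ ¬x_2 = 3/5 ≡ 0 = 0
((¬(x_2 ≡ x_2) ⊃ ¬(x_1 ∨ x_2)) ∨ (((x_1 ⊃ x_3) ∨ (x_3 ≡ x_3)) ⊃ (x_3 ∨ x_1))) ⊃ ((x_3 ∨ (x_3 ∨ x_2)) ≡ ¬x_2) = 1 ⊃ 0 = 0
x_2 ∨ x_1 = 3/5 ∨ 1 = 1
x_2 ∨ (x_2 ∨ x_1) = 3/5 ∨ 1 = 1
x_2 ≡ x_3 = 3/5 ≡ 0 = 0
(x_2 ∨ (x_2 ∨ x_1)) ∨ (x_2 ≡ x_3) = 1 ∨ 0 = 1
¬((x_2 ∨ (x_2 ∨ x_1)) ∨ (x_2 ≡ x_3)) = ¬1 = 0
(((¬(x_2 ≡ x_2) ⊃ ¬(x_1 ∨ x_2)) ∨ (((x_1 ⊃ x_3) ∨ (x_3 ≡ x_3)) ⊃ (x_3 ∨ x_1))) ⊃ ((x_3 ∨ (x_3 ∨ x_2)) ≡ ¬x_2)) ∨ ¬((x_2 ∨ (x_2 ∨ x_1)) ∨ (x_2 ≡ x_3)) = 0 ∨ 0 = 0
((¬(((x_2 ⊃ x_1) ⊃ (x_1 ⊃ x_2)) ⊃ (x_2 ⊃ (x_2 ⊃ x_3))) ⊃ ¬¬x_3) ⊃ ((((x_1 ≡ x_1) ⊃ (x_2 ⊃ x_2)) ∨ ¬((x_2 ⊃ x_2) ⊃ (x_3 ⊃ x_2))) ∨ (((x_1 ⊃ x_2) ⊃ x_2) ≡ ((x_2 ⊃ x_2) ⊃ ((x_3 ≡ x_3) ⊃ (x_3 ⊃ x_2)))))) ∨ ((((¬(x_2 ≡ x_2) ⊃ ¬(x_1 ∨ x_2)) ∨ (((x_1 ⊃ x_3) ∨ (x_3 ≡ x_3)) ⊃ (x_3 ∨ x_1))) ⊃ ((x_3 ∨ (x_3 ∨ x_2)) ≡ ¬x_2)) ∨ ¬((x_2 ∨ (x_2 ∨ x_1)) ∨ (x_2 ≡ x_3))) = 1 ∨ 0 = 1

1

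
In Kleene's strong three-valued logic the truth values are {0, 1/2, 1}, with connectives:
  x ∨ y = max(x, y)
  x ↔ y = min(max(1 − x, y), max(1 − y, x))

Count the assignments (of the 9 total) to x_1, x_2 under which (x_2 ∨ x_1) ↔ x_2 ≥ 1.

4

x_1 = 0, x_2 = 0 ↦ 1  ≥
x_1 = 0, x_2 = 1/2 ↦ 1/2  <
x_1 = 0, x_2 = 1 ↦ 1  ≥
x_1 = 1/2, x_2 = 0 ↦ 1/2  <
x_1 = 1/2, x_2 = 1/2 ↦ 1/2  <
x_1 = 1/2, x_2 = 1 ↦ 1  ≥
x_1 = 1, x_2 = 0 ↦ 0  <
x_1 = 1, x_2 = 1/2 ↦ 1/2  <
x_1 = 1, x_2 = 1 ↦ 1  ≥
So 4 of the 9 assignments meet the threshold.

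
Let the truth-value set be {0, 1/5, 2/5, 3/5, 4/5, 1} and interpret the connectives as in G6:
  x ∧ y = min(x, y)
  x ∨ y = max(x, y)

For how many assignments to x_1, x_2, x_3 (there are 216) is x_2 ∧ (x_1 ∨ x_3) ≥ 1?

value 1: 11 assignments (counts)
value 4/5: 29 assignments
value 3/5: 41 assignments
value 2/5: 47 assignments
value 1/5: 47 assignments
value 0: 41 assignments
So 11 of the 216 assignments meet the threshold.

11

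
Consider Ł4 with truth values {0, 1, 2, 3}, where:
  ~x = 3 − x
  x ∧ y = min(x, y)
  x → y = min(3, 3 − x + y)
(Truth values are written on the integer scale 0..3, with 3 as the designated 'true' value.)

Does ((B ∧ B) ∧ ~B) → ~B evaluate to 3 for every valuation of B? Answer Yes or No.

B = 0 ↦ 3
B = 1 ↦ 3
B = 2 ↦ 3
B = 3 ↦ 3
Every assignment gives a value ≥ 3.

Yes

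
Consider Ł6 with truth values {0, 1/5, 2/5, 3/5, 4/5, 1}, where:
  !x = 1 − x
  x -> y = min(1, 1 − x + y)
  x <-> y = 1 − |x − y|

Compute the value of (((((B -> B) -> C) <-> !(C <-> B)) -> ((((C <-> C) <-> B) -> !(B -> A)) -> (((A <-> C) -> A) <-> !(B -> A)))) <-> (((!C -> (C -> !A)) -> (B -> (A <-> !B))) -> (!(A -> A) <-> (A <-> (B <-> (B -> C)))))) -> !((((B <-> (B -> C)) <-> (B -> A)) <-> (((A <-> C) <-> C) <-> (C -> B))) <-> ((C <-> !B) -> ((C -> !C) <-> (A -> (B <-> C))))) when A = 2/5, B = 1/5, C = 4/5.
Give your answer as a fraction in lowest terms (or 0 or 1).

B -> B = 1/5 -> 1/5 = 1
(B -> B) -> C = 1 -> 4/5 = 4/5
C <-> B = 4/5 <-> 1/5 = 2/5
!(C <-> B) = !2/5 = 3/5
((B -> B) -> C) <-> !(C <-> B) = 4/5 <-> 3/5 = 4/5
C <-> C = 4/5 <-> 4/5 = 1
(C <-> C) <-> B = 1 <-> 1/5 = 1/5
B -> A = 1/5 -> 2/5 = 1
!(B -> A) = !1 = 0
((C <-> C) <-> B) -> !(B -> A) = 1/5 -> 0 = 4/5
A <-> C = 2/5 <-> 4/5 = 3/5
(A <-> C) -> A = 3/5 -> 2/5 = 4/5
B -> A = 1/5 -> 2/5 = 1
!(B -> A) = !1 = 0
((A <-> C) -> A) <-> !(B -> A) = 4/5 <-> 0 = 1/5
(((C <-> C) <-> B) -> !(B -> A)) -> (((A <-> C) -> A) <-> !(B -> A)) = 4/5 -> 1/5 = 2/5
(((B -> B) -> C) <-> !(C <-> B)) -> ((((C <-> C) <-> B) -> !(B -> A)) -> (((A <-> C) -> A) <-> !(B -> A))) = 4/5 -> 2/5 = 3/5
!C = !4/5 = 1/5
!A = !2/5 = 3/5
C -> !A = 4/5 -> 3/5 = 4/5
!C -> (C -> !A) = 1/5 -> 4/5 = 1
!B = !1/5 = 4/5
A <-> !B = 2/5 <-> 4/5 = 3/5
B -> (A <-> !B) = 1/5 -> 3/5 = 1
(!C -> (C -> !A)) -> (B -> (A <-> !B)) = 1 -> 1 = 1
A -> A = 2/5 -> 2/5 = 1
!(A -> A) = !1 = 0
B -> C = 1/5 -> 4/5 = 1
B <-> (B -> C) = 1/5 <-> 1 = 1/5
A <-> (B <-> (B -> C)) = 2/5 <-> 1/5 = 4/5
!(A -> A) <-> (A <-> (B <-> (B -> C))) = 0 <-> 4/5 = 1/5
((!C -> (C -> !A)) -> (B -> (A <-> !B))) -> (!(A -> A) <-> (A <-> (B <-> (B -> C)))) = 1 -> 1/5 = 1/5
((((B -> B) -> C) <-> !(C <-> B)) -> ((((C <-> C) <-> B) -> !(B -> A)) -> (((A <-> C) -> A) <-> !(B -> A)))) <-> (((!C -> (C -> !A)) -> (B -> (A <-> !B))) -> (!(A -> A) <-> (A <-> (B <-> (B -> C))))) = 3/5 <-> 1/5 = 3/5
B -> C = 1/5 -> 4/5 = 1
B <-> (B -> C) = 1/5 <-> 1 = 1/5
B -> A = 1/5 -> 2/5 = 1
(B <-> (B -> C)) <-> (B -> A) = 1/5 <-> 1 = 1/5
A <-> C = 2/5 <-> 4/5 = 3/5
(A <-> C) <-> C = 3/5 <-> 4/5 = 4/5
C -> B = 4/5 -> 1/5 = 2/5
((A <-> C) <-> C) <-> (C -> B) = 4/5 <-> 2/5 = 3/5
((B <-> (B -> C)) <-> (B -> A)) <-> (((A <-> C) <-> C) <-> (C -> B)) = 1/5 <-> 3/5 = 3/5
!B = !1/5 = 4/5
C <-> !B = 4/5 <-> 4/5 = 1
!C = !4/5 = 1/5
C -> !C = 4/5 -> 1/5 = 2/5
B <-> C = 1/5 <-> 4/5 = 2/5
A -> (B <-> C) = 2/5 -> 2/5 = 1
(C -> !C) <-> (A -> (B <-> C)) = 2/5 <-> 1 = 2/5
(C <-> !B) -> ((C -> !C) <-> (A -> (B <-> C))) = 1 -> 2/5 = 2/5
(((B <-> (B -> C)) <-> (B -> A)) <-> (((A <-> C) <-> C) <-> (C -> B))) <-> ((C <-> !B) -> ((C -> !C) <-> (A -> (B <-> C)))) = 3/5 <-> 2/5 = 4/5
!((((B <-> (B -> C)) <-> (B -> A)) <-> (((A <-> C) <-> C) <-> (C -> B))) <-> ((C <-> !B) -> ((C -> !C) <-> (A -> (B <-> C))))) = !4/5 = 1/5
(((((B -> B) -> C) <-> !(C <-> B)) -> ((((C <-> C) <-> B) -> !(B -> A)) -> (((A <-> C) -> A) <-> !(B -> A)))) <-> (((!C -> (C -> !A)) -> (B -> (A <-> !B))) -> (!(A -> A) <-> (A <-> (B <-> (B -> C)))))) -> !((((B <-> (B -> C)) <-> (B -> A)) <-> (((A <-> C) <-> C) <-> (C -> B))) <-> ((C <-> !B) -> ((C -> !C) <-> (A -> (B <-> C))))) = 3/5 -> 1/5 = 3/5

3/5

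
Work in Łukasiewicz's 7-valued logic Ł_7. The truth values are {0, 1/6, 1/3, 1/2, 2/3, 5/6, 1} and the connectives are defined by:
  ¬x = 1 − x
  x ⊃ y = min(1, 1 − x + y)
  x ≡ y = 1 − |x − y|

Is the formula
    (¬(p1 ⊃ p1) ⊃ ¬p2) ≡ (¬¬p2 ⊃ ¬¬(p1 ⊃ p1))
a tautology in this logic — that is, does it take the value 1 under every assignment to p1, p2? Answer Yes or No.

Yes

At p1 = 1/6, p2 = 0, for instance:
p1 ⊃ p1 = 1/6 ⊃ 1/6 = 1
¬(p1 ⊃ p1) = ¬1 = 0
¬p2 = ¬0 = 1
¬(p1 ⊃ p1) ⊃ ¬p2 = 0 ⊃ 1 = 1
¬¬p2 = ¬1 = 0
¬¬(p1 ⊃ p1) = ¬0 = 1
¬¬p2 ⊃ ¬¬(p1 ⊃ p1) = 0 ⊃ 1 = 1
(¬(p1 ⊃ p1) ⊃ ¬p2) ≡ (¬¬p2 ⊃ ¬¬(p1 ⊃ p1)) = 1 ≡ 1 = 1
and checking the remaining 48 assignments likewise gives ≥ 1 in every case.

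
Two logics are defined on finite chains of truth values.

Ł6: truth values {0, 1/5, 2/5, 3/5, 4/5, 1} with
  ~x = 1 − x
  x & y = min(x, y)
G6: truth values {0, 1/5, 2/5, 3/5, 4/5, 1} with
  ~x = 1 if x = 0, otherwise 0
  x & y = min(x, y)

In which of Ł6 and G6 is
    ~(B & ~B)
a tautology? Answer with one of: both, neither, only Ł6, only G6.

only G6

In Ł6: at B = 1/5 the value is 4/5 — not a tautology.
In G6: every assignment gives 1 — tautology.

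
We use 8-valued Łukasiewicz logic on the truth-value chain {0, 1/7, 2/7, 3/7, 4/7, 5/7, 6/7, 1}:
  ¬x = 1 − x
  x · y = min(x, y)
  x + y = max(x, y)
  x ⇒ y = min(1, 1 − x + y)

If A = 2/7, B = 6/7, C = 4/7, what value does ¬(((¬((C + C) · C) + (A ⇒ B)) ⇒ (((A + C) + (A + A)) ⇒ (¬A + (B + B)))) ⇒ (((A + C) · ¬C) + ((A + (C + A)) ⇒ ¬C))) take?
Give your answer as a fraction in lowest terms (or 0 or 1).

C + C = 4/7 + 4/7 = 4/7
(C + C) · C = 4/7 · 4/7 = 4/7
¬((C + C) · C) = ¬4/7 = 3/7
A ⇒ B = 2/7 ⇒ 6/7 = 1
¬((C + C) · C) + (A ⇒ B) = 3/7 + 1 = 1
A + C = 2/7 + 4/7 = 4/7
A + A = 2/7 + 2/7 = 2/7
(A + C) + (A + A) = 4/7 + 2/7 = 4/7
¬A = ¬2/7 = 5/7
B + B = 6/7 + 6/7 = 6/7
¬A + (B + B) = 5/7 + 6/7 = 6/7
((A + C) + (A + A)) ⇒ (¬A + (B + B)) = 4/7 ⇒ 6/7 = 1
(¬((C + C) · C) + (A ⇒ B)) ⇒ (((A + C) + (A + A)) ⇒ (¬A + (B + B))) = 1 ⇒ 1 = 1
A + C = 2/7 + 4/7 = 4/7
¬C = ¬4/7 = 3/7
(A + C) · ¬C = 4/7 · 3/7 = 3/7
C + A = 4/7 + 2/7 = 4/7
A + (C + A) = 2/7 + 4/7 = 4/7
¬C = ¬4/7 = 3/7
(A + (C + A)) ⇒ ¬C = 4/7 ⇒ 3/7 = 6/7
((A + C) · ¬C) + ((A + (C + A)) ⇒ ¬C) = 3/7 + 6/7 = 6/7
((¬((C + C) · C) + (A ⇒ B)) ⇒ (((A + C) + (A + A)) ⇒ (¬A + (B + B)))) ⇒ (((A + C) · ¬C) + ((A + (C + A)) ⇒ ¬C)) = 1 ⇒ 6/7 = 6/7
¬(((¬((C + C) · C) + (A ⇒ B)) ⇒ (((A + C) + (A + A)) ⇒ (¬A + (B + B)))) ⇒ (((A + C) · ¬C) + ((A + (C + A)) ⇒ ¬C))) = ¬6/7 = 1/7

1/7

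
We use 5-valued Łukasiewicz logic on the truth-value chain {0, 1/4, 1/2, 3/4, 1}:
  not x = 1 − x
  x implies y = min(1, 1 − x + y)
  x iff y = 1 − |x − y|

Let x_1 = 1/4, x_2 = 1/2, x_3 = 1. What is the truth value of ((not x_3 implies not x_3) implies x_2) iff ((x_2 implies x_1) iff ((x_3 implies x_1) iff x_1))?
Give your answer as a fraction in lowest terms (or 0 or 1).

not x_3 = not 1 = 0
not x_3 = not 1 = 0
not x_3 implies not x_3 = 0 implies 0 = 1
(not x_3 implies not x_3) implies x_2 = 1 implies 1/2 = 1/2
x_2 implies x_1 = 1/2 implies 1/4 = 3/4
x_3 implies x_1 = 1 implies 1/4 = 1/4
(x_3 implies x_1) iff x_1 = 1/4 iff 1/4 = 1
(x_2 implies x_1) iff ((x_3 implies x_1) iff x_1) = 3/4 iff 1 = 3/4
((not x_3 implies not x_3) implies x_2) iff ((x_2 implies x_1) iff ((x_3 implies x_1) iff x_1)) = 1/2 iff 3/4 = 3/4

3/4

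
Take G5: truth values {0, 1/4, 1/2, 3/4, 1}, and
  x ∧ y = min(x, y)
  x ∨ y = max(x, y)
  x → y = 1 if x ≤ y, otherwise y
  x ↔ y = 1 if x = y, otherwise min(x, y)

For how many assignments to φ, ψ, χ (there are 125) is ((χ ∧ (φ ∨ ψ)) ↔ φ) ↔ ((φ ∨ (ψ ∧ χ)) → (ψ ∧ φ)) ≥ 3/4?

value 1: 65 assignments (counts)
value 3/4: 2 assignments (counts)
value 1/2: 8 assignments
value 1/4: 18 assignments
value 0: 32 assignments
So 67 of the 125 assignments meet the threshold.

67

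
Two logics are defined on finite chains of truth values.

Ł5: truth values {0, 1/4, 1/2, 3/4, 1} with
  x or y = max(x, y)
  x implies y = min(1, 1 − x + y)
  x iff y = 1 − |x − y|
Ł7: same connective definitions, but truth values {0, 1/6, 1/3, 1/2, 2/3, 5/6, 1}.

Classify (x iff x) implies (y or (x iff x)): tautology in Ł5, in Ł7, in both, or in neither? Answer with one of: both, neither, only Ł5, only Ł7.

In Ł5: every assignment gives 1 — tautology.
In Ł7: every assignment gives 1 — tautology.

both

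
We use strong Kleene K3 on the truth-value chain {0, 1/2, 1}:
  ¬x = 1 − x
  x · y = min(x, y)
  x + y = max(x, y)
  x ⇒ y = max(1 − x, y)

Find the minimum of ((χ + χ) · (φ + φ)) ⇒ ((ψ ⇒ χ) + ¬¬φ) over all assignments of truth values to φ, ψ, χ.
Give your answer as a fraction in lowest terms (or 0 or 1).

Take φ = 1/2, ψ = 1/2, χ = 1/2:
χ + χ = 1/2 + 1/2 = 1/2
φ + φ = 1/2 + 1/2 = 1/2
(χ + χ) · (φ + φ) = 1/2 · 1/2 = 1/2
ψ ⇒ χ = 1/2 ⇒ 1/2 = 1/2
¬φ = ¬1/2 = 1/2
¬¬φ = ¬1/2 = 1/2
(ψ ⇒ χ) + ¬¬φ = 1/2 + 1/2 = 1/2
((χ + χ) · (φ + φ)) ⇒ ((ψ ⇒ χ) + ¬¬φ) = 1/2 ⇒ 1/2 = 1/2
No assignment yields a value below 1/2, so this is the minimum.

1/2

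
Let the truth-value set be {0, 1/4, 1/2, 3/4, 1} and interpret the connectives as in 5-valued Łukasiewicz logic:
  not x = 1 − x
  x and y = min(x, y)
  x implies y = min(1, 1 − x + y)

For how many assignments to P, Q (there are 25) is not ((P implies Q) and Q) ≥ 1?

value 1: 5 assignments (counts)
value 3/4: 5 assignments
value 1/2: 5 assignments
value 1/4: 5 assignments
value 0: 5 assignments
So 5 of the 25 assignments meet the threshold.

5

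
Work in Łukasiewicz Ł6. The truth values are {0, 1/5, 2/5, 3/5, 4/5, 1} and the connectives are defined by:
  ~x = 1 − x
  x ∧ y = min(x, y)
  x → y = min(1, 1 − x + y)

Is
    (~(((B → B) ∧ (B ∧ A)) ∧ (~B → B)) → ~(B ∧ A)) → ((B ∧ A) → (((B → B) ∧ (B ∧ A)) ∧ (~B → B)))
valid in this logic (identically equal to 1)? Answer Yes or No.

At A = 4/5, B = 1/5, for instance:
B → B = 1/5 → 1/5 = 1
B ∧ A = 1/5 ∧ 4/5 = 1/5
(B → B) ∧ (B ∧ A) = 1 ∧ 1/5 = 1/5
~B = ~1/5 = 4/5
~B → B = 4/5 → 1/5 = 2/5
((B → B) ∧ (B ∧ A)) ∧ (~B → B) = 1/5 ∧ 2/5 = 1/5
~(((B → B) ∧ (B ∧ A)) ∧ (~B → B)) = ~1/5 = 4/5
B ∧ A = 1/5 ∧ 4/5 = 1/5
~(B ∧ A) = ~1/5 = 4/5
~(((B → B) ∧ (B ∧ A)) ∧ (~B → B)) → ~(B ∧ A) = 4/5 → 4/5 = 1
(B ∧ A) → (((B → B) ∧ (B ∧ A)) ∧ (~B → B)) = 1/5 → 1/5 = 1
(~(((B → B) ∧ (B ∧ A)) ∧ (~B → B)) → ~(B ∧ A)) → ((B ∧ A) → (((B → B) ∧ (B ∧ A)) ∧ (~B → B))) = 1 → 1 = 1
and checking the remaining 35 assignments likewise gives ≥ 1 in every case.

Yes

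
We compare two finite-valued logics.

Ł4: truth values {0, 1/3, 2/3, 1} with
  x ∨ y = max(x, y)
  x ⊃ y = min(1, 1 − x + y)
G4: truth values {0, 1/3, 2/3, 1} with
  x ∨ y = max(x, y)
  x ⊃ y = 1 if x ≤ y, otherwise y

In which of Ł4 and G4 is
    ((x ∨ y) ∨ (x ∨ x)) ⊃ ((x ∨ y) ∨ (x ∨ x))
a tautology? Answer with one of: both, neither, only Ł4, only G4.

both

In Ł4: every assignment gives 1 — tautology.
In G4: every assignment gives 1 — tautology.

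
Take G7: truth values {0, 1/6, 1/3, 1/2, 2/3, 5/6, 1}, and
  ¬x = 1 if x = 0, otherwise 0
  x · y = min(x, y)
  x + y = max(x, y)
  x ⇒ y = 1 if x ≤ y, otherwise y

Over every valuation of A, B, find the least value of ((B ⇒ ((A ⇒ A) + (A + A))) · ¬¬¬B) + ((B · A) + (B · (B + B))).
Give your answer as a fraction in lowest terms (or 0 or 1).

Take A = 0, B = 1/6:
A ⇒ A = 0 ⇒ 0 = 1
A + A = 0 + 0 = 0
(A ⇒ A) + (A + A) = 1 + 0 = 1
B ⇒ ((A ⇒ A) + (A + A)) = 1/6 ⇒ 1 = 1
¬B = ¬1/6 = 0
¬¬B = ¬0 = 1
¬¬¬B = ¬1 = 0
(B ⇒ ((A ⇒ A) + (A + A))) · ¬¬¬B = 1 · 0 = 0
B · A = 1/6 · 0 = 0
B + B = 1/6 + 1/6 = 1/6
B · (B + B) = 1/6 · 1/6 = 1/6
(B · A) + (B · (B + B)) = 0 + 1/6 = 1/6
((B ⇒ ((A ⇒ A) + (A + A))) · ¬¬¬B) + ((B · A) + (B · (B + B))) = 0 + 1/6 = 1/6
No assignment yields a value below 1/6, so this is the minimum.

1/6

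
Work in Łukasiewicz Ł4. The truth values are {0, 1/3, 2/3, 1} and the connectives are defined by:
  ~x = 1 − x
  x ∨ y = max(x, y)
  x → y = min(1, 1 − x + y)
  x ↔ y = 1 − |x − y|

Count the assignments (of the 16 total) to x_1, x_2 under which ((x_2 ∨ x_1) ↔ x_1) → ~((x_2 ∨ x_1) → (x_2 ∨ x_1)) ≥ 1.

1

x_1 = 0, x_2 = 0 ↦ 0  <
x_1 = 0, x_2 = 1/3 ↦ 1/3  <
x_1 = 0, x_2 = 2/3 ↦ 2/3  <
x_1 = 0, x_2 = 1 ↦ 1  ≥
x_1 = 1/3, x_2 = 0 ↦ 0  <
x_1 = 1/3, x_2 = 1/3 ↦ 0  <
x_1 = 1/3, x_2 = 2/3 ↦ 1/3  <
x_1 = 1/3, x_2 = 1 ↦ 2/3  <
x_1 = 2/3, x_2 = 0 ↦ 0  <
x_1 = 2/3, x_2 = 1/3 ↦ 0  <
x_1 = 2/3, x_2 = 2/3 ↦ 0  <
x_1 = 2/3, x_2 = 1 ↦ 1/3  <
x_1 = 1, x_2 = 0 ↦ 0  <
x_1 = 1, x_2 = 1/3 ↦ 0  <
x_1 = 1, x_2 = 2/3 ↦ 0  <
x_1 = 1, x_2 = 1 ↦ 0  <
So 1 of the 16 assignments meets the threshold.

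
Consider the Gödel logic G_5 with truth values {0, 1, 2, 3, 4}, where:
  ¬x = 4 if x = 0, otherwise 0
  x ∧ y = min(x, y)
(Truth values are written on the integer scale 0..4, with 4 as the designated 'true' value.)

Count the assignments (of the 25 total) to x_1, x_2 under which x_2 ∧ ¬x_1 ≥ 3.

2

value 4: 1 assignment (counts)
value 3: 1 assignment (counts)
value 2: 1 assignment
value 1: 1 assignment
value 0: 21 assignments
So 2 of the 25 assignments meet the threshold.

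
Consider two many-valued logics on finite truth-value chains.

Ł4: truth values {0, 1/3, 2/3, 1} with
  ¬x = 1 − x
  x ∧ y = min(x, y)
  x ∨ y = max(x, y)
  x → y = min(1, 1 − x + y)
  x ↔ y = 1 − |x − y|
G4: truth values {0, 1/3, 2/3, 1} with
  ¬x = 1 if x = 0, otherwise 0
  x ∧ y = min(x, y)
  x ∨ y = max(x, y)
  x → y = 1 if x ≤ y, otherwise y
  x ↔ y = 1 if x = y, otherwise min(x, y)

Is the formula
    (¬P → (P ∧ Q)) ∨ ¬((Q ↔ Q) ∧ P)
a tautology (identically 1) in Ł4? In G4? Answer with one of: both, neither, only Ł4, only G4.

In Ł4: at P = 1/3, Q = 0 the value is 2/3 — not a tautology.
In G4: every assignment gives 1 — tautology.

only G4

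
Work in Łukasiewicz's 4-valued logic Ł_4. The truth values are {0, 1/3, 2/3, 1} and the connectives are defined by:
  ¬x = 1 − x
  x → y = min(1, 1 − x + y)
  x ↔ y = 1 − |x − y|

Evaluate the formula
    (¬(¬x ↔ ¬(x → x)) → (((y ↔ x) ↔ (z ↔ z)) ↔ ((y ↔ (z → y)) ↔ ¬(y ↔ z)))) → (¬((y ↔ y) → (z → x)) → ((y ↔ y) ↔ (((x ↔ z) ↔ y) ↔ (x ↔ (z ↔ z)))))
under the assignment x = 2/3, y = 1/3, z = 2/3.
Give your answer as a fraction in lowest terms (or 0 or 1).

¬x = ¬2/3 = 1/3
x → x = 2/3 → 2/3 = 1
¬(x → x) = ¬1 = 0
¬x ↔ ¬(x → x) = 1/3 ↔ 0 = 2/3
¬(¬x ↔ ¬(x → x)) = ¬2/3 = 1/3
y ↔ x = 1/3 ↔ 2/3 = 2/3
z ↔ z = 2/3 ↔ 2/3 = 1
(y ↔ x) ↔ (z ↔ z) = 2/3 ↔ 1 = 2/3
z → y = 2/3 → 1/3 = 2/3
y ↔ (z → y) = 1/3 ↔ 2/3 = 2/3
y ↔ z = 1/3 ↔ 2/3 = 2/3
¬(y ↔ z) = ¬2/3 = 1/3
(y ↔ (z → y)) ↔ ¬(y ↔ z) = 2/3 ↔ 1/3 = 2/3
((y ↔ x) ↔ (z ↔ z)) ↔ ((y ↔ (z → y)) ↔ ¬(y ↔ z)) = 2/3 ↔ 2/3 = 1
¬(¬x ↔ ¬(x → x)) → (((y ↔ x) ↔ (z ↔ z)) ↔ ((y ↔ (z → y)) ↔ ¬(y ↔ z))) = 1/3 → 1 = 1
y ↔ y = 1/3 ↔ 1/3 = 1
z → x = 2/3 → 2/3 = 1
(y ↔ y) → (z → x) = 1 → 1 = 1
¬((y ↔ y) → (z → x)) = ¬1 = 0
y ↔ y = 1/3 ↔ 1/3 = 1
x ↔ z = 2/3 ↔ 2/3 = 1
(x ↔ z) ↔ y = 1 ↔ 1/3 = 1/3
z ↔ z = 2/3 ↔ 2/3 = 1
x ↔ (z ↔ z) = 2/3 ↔ 1 = 2/3
((x ↔ z) ↔ y) ↔ (x ↔ (z ↔ z)) = 1/3 ↔ 2/3 = 2/3
(y ↔ y) ↔ (((x ↔ z) ↔ y) ↔ (x ↔ (z ↔ z))) = 1 ↔ 2/3 = 2/3
¬((y ↔ y) → (z → x)) → ((y ↔ y) ↔ (((x ↔ z) ↔ y) ↔ (x ↔ (z ↔ z)))) = 0 → 2/3 = 1
(¬(¬x ↔ ¬(x → x)) → (((y ↔ x) ↔ (z ↔ z)) ↔ ((y ↔ (z → y)) ↔ ¬(y ↔ z)))) → (¬((y ↔ y) → (z → x)) → ((y ↔ y) ↔ (((x ↔ z) ↔ y) ↔ (x ↔ (z ↔ z))))) = 1 → 1 = 1

1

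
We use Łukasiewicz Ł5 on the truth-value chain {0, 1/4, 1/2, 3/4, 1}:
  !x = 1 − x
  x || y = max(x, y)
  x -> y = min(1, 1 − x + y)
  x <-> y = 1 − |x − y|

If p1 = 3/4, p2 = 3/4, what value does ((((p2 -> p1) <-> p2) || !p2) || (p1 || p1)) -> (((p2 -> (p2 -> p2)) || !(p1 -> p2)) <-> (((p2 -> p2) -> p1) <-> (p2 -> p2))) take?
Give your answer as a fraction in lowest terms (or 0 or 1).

p2 -> p1 = 3/4 -> 3/4 = 1
(p2 -> p1) <-> p2 = 1 <-> 3/4 = 3/4
!p2 = !3/4 = 1/4
((p2 -> p1) <-> p2) || !p2 = 3/4 || 1/4 = 3/4
p1 || p1 = 3/4 || 3/4 = 3/4
(((p2 -> p1) <-> p2) || !p2) || (p1 || p1) = 3/4 || 3/4 = 3/4
p2 -> p2 = 3/4 -> 3/4 = 1
p2 -> (p2 -> p2) = 3/4 -> 1 = 1
p1 -> p2 = 3/4 -> 3/4 = 1
!(p1 -> p2) = !1 = 0
(p2 -> (p2 -> p2)) || !(p1 -> p2) = 1 || 0 = 1
p2 -> p2 = 3/4 -> 3/4 = 1
(p2 -> p2) -> p1 = 1 -> 3/4 = 3/4
p2 -> p2 = 3/4 -> 3/4 = 1
((p2 -> p2) -> p1) <-> (p2 -> p2) = 3/4 <-> 1 = 3/4
((p2 -> (p2 -> p2)) || !(p1 -> p2)) <-> (((p2 -> p2) -> p1) <-> (p2 -> p2)) = 1 <-> 3/4 = 3/4
((((p2 -> p1) <-> p2) || !p2) || (p1 || p1)) -> (((p2 -> (p2 -> p2)) || !(p1 -> p2)) <-> (((p2 -> p2) -> p1) <-> (p2 -> p2))) = 3/4 -> 3/4 = 1

1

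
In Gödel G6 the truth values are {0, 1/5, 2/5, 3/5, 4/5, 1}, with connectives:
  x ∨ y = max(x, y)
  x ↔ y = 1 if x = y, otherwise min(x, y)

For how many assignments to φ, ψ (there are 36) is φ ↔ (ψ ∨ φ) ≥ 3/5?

value 1: 21 assignments (counts)
value 4/5: 1 assignment (counts)
value 3/5: 2 assignments (counts)
value 2/5: 3 assignments
value 1/5: 4 assignments
value 0: 5 assignments
So 24 of the 36 assignments meet the threshold.

24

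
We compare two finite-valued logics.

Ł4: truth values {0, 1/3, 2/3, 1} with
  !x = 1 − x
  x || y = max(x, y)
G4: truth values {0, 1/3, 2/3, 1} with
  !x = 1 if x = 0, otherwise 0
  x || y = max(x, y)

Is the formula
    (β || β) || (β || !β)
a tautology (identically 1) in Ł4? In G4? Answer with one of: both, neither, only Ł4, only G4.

In Ł4: at β = 1/3 the value is 2/3 — not a tautology.
In G4: at β = 1/3 the value is 1/3 — not a tautology.

neither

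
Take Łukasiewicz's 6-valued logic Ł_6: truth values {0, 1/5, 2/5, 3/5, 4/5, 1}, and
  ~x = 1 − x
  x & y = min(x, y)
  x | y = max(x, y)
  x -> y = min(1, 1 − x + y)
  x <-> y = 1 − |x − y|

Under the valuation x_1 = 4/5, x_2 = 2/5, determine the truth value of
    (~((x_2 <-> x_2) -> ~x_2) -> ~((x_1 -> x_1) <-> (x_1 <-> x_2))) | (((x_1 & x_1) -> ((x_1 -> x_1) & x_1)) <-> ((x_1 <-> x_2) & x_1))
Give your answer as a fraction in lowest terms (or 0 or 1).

x_2 <-> x_2 = 2/5 <-> 2/5 = 1
~x_2 = ~2/5 = 3/5
(x_2 <-> x_2) -> ~x_2 = 1 -> 3/5 = 3/5
~((x_2 <-> x_2) -> ~x_2) = ~3/5 = 2/5
x_1 -> x_1 = 4/5 -> 4/5 = 1
x_1 <-> x_2 = 4/5 <-> 2/5 = 3/5
(x_1 -> x_1) <-> (x_1 <-> x_2) = 1 <-> 3/5 = 3/5
~((x_1 -> x_1) <-> (x_1 <-> x_2)) = ~3/5 = 2/5
~((x_2 <-> x_2) -> ~x_2) -> ~((x_1 -> x_1) <-> (x_1 <-> x_2)) = 2/5 -> 2/5 = 1
x_1 & x_1 = 4/5 & 4/5 = 4/5
x_1 -> x_1 = 4/5 -> 4/5 = 1
(x_1 -> x_1) & x_1 = 1 & 4/5 = 4/5
(x_1 & x_1) -> ((x_1 -> x_1) & x_1) = 4/5 -> 4/5 = 1
x_1 <-> x_2 = 4/5 <-> 2/5 = 3/5
(x_1 <-> x_2) & x_1 = 3/5 & 4/5 = 3/5
((x_1 & x_1) -> ((x_1 -> x_1) & x_1)) <-> ((x_1 <-> x_2) & x_1) = 1 <-> 3/5 = 3/5
(~((x_2 <-> x_2) -> ~x_2) -> ~((x_1 -> x_1) <-> (x_1 <-> x_2))) | (((x_1 & x_1) -> ((x_1 -> x_1) & x_1)) <-> ((x_1 <-> x_2) & x_1)) = 1 | 3/5 = 1

1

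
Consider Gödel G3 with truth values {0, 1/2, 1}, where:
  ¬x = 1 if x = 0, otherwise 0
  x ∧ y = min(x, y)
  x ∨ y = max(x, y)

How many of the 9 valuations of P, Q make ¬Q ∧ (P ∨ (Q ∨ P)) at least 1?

1

P = 0, Q = 0 ↦ 0  <
P = 0, Q = 1/2 ↦ 0  <
P = 0, Q = 1 ↦ 0  <
P = 1/2, Q = 0 ↦ 1/2  <
P = 1/2, Q = 1/2 ↦ 0  <
P = 1/2, Q = 1 ↦ 0  <
P = 1, Q = 0 ↦ 1  ≥
P = 1, Q = 1/2 ↦ 0  <
P = 1, Q = 1 ↦ 0  <
So 1 of the 9 assignments meets the threshold.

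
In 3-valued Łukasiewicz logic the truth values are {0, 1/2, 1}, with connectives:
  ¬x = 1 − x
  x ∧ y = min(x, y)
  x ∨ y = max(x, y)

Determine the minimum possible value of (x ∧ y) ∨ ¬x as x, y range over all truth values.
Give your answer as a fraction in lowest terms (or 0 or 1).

0

Take x = 1, y = 0:
x ∧ y = 1 ∧ 0 = 0
¬x = ¬1 = 0
(x ∧ y) ∨ ¬x = 0 ∨ 0 = 0
No assignment yields a value below 0, so this is the minimum.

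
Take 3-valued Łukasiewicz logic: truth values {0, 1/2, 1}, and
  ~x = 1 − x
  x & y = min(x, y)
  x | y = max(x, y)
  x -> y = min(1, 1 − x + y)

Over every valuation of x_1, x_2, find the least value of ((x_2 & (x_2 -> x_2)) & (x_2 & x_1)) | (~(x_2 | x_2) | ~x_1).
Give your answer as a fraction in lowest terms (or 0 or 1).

1/2

Take x_1 = 1/2, x_2 = 1/2:
x_2 -> x_2 = 1/2 -> 1/2 = 1
x_2 & (x_2 -> x_2) = 1/2 & 1 = 1/2
x_2 & x_1 = 1/2 & 1/2 = 1/2
(x_2 & (x_2 -> x_2)) & (x_2 & x_1) = 1/2 & 1/2 = 1/2
x_2 | x_2 = 1/2 | 1/2 = 1/2
~(x_2 | x_2) = ~1/2 = 1/2
~x_1 = ~1/2 = 1/2
~(x_2 | x_2) | ~x_1 = 1/2 | 1/2 = 1/2
((x_2 & (x_2 -> x_2)) & (x_2 & x_1)) | (~(x_2 | x_2) | ~x_1) = 1/2 | 1/2 = 1/2
No assignment yields a value below 1/2, so this is the minimum.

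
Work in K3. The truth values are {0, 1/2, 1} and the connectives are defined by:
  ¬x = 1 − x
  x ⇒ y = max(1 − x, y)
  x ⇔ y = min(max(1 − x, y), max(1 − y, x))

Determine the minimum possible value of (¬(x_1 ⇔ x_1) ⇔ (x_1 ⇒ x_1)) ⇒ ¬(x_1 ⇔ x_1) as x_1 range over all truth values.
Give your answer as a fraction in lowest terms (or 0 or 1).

Take x_1 = 1/2:
x_1 ⇔ x_1 = 1/2 ⇔ 1/2 = 1/2
¬(x_1 ⇔ x_1) = ¬1/2 = 1/2
x_1 ⇒ x_1 = 1/2 ⇒ 1/2 = 1/2
¬(x_1 ⇔ x_1) ⇔ (x_1 ⇒ x_1) = 1/2 ⇔ 1/2 = 1/2
x_1 ⇔ x_1 = 1/2 ⇔ 1/2 = 1/2
¬(x_1 ⇔ x_1) = ¬1/2 = 1/2
(¬(x_1 ⇔ x_1) ⇔ (x_1 ⇒ x_1)) ⇒ ¬(x_1 ⇔ x_1) = 1/2 ⇒ 1/2 = 1/2
No assignment yields a value below 1/2, so this is the minimum.

1/2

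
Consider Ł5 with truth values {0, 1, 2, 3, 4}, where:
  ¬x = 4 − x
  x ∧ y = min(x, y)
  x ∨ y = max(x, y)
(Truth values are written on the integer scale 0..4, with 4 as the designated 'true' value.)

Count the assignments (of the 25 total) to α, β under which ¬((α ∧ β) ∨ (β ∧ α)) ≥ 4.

9

value 4: 9 assignments (counts)
value 3: 7 assignments
value 2: 5 assignments
value 1: 3 assignments
value 0: 1 assignment
So 9 of the 25 assignments meet the threshold.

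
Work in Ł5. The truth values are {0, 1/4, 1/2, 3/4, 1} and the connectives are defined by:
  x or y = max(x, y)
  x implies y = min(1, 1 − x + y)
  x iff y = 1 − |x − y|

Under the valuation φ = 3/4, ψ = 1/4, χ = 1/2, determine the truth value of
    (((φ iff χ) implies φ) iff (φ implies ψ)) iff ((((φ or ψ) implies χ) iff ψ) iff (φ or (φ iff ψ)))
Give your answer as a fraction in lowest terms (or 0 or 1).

φ iff χ = 3/4 iff 1/2 = 3/4
(φ iff χ) implies φ = 3/4 implies 3/4 = 1
φ implies ψ = 3/4 implies 1/4 = 1/2
((φ iff χ) implies φ) iff (φ implies ψ) = 1 iff 1/2 = 1/2
φ or ψ = 3/4 or 1/4 = 3/4
(φ or ψ) implies χ = 3/4 implies 1/2 = 3/4
((φ or ψ) implies χ) iff ψ = 3/4 iff 1/4 = 1/2
φ iff ψ = 3/4 iff 1/4 = 1/2
φ or (φ iff ψ) = 3/4 or 1/2 = 3/4
(((φ or ψ) implies χ) iff ψ) iff (φ or (φ iff ψ)) = 1/2 iff 3/4 = 3/4
(((φ iff χ) implies φ) iff (φ implies ψ)) iff ((((φ or ψ) implies χ) iff ψ) iff (φ or (φ iff ψ))) = 1/2 iff 3/4 = 3/4

3/4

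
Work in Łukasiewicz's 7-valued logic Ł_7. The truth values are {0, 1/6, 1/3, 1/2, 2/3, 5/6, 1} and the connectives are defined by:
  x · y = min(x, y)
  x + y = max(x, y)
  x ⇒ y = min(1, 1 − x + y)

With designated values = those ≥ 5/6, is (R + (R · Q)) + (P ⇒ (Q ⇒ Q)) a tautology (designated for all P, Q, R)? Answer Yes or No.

At P = 2/3, Q = 1/2, R = 1/6, for instance:
R · Q = 1/6 · 1/2 = 1/6
R + (R · Q) = 1/6 + 1/6 = 1/6
Q ⇒ Q = 1/2 ⇒ 1/2 = 1
P ⇒ (Q ⇒ Q) = 2/3 ⇒ 1 = 1
(R + (R · Q)) + (P ⇒ (Q ⇒ Q)) = 1/6 + 1 = 1
and checking the remaining 342 assignments likewise gives ≥ 5/6 in every case.

Yes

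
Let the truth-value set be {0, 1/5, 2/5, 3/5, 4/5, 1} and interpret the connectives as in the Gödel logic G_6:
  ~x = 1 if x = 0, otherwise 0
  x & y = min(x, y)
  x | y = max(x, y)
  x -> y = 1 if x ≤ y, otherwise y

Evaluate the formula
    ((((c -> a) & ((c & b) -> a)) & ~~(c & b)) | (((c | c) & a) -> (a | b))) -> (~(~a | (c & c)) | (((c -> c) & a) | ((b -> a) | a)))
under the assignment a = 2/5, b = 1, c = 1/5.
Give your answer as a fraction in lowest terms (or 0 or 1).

2/5

c -> a = 1/5 -> 2/5 = 1
c & b = 1/5 & 1 = 1/5
(c & b) -> a = 1/5 -> 2/5 = 1
(c -> a) & ((c & b) -> a) = 1 & 1 = 1
c & b = 1/5 & 1 = 1/5
~(c & b) = ~1/5 = 0
~~(c & b) = ~0 = 1
((c -> a) & ((c & b) -> a)) & ~~(c & b) = 1 & 1 = 1
c | c = 1/5 | 1/5 = 1/5
(c | c) & a = 1/5 & 2/5 = 1/5
a | b = 2/5 | 1 = 1
((c | c) & a) -> (a | b) = 1/5 -> 1 = 1
(((c -> a) & ((c & b) -> a)) & ~~(c & b)) | (((c | c) & a) -> (a | b)) = 1 | 1 = 1
~a = ~2/5 = 0
c & c = 1/5 & 1/5 = 1/5
~a | (c & c) = 0 | 1/5 = 1/5
~(~a | (c & c)) = ~1/5 = 0
c -> c = 1/5 -> 1/5 = 1
(c -> c) & a = 1 & 2/5 = 2/5
b -> a = 1 -> 2/5 = 2/5
(b -> a) | a = 2/5 | 2/5 = 2/5
((c -> c) & a) | ((b -> a) | a) = 2/5 | 2/5 = 2/5
~(~a | (c & c)) | (((c -> c) & a) | ((b -> a) | a)) = 0 | 2/5 = 2/5
((((c -> a) & ((c & b) -> a)) & ~~(c & b)) | (((c | c) & a) -> (a | b))) -> (~(~a | (c & c)) | (((c -> c) & a) | ((b -> a) | a))) = 1 -> 2/5 = 2/5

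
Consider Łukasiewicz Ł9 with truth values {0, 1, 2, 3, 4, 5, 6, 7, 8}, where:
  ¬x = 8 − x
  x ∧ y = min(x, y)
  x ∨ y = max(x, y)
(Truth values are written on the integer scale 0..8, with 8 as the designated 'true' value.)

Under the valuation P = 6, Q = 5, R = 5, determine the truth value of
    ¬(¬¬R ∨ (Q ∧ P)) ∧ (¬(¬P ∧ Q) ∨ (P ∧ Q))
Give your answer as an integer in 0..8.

3

¬R = ¬5 = 3
¬¬R = ¬3 = 5
Q ∧ P = 5 ∧ 6 = 5
¬¬R ∨ (Q ∧ P) = 5 ∨ 5 = 5
¬(¬¬R ∨ (Q ∧ P)) = ¬5 = 3
¬P = ¬6 = 2
¬P ∧ Q = 2 ∧ 5 = 2
¬(¬P ∧ Q) = ¬2 = 6
P ∧ Q = 6 ∧ 5 = 5
¬(¬P ∧ Q) ∨ (P ∧ Q) = 6 ∨ 5 = 6
¬(¬¬R ∨ (Q ∧ P)) ∧ (¬(¬P ∧ Q) ∨ (P ∧ Q)) = 3 ∧ 6 = 3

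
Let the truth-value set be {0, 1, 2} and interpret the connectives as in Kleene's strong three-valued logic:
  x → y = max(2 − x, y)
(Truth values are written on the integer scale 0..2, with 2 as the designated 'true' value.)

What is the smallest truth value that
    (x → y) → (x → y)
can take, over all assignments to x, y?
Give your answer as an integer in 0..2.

Take x = 1, y = 0:
x → y = 1 → 0 = 1
x → y = 1 → 0 = 1
(x → y) → (x → y) = 1 → 1 = 1
No assignment yields a value below 1, so this is the minimum.

1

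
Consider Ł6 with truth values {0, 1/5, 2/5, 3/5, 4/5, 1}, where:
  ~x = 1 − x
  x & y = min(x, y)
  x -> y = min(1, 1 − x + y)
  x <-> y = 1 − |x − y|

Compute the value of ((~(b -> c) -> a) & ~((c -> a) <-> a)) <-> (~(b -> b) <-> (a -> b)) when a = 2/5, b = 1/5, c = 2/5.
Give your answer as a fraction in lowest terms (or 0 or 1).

b -> c = 1/5 -> 2/5 = 1
~(b -> c) = ~1 = 0
~(b -> c) -> a = 0 -> 2/5 = 1
c -> a = 2/5 -> 2/5 = 1
(c -> a) <-> a = 1 <-> 2/5 = 2/5
~((c -> a) <-> a) = ~2/5 = 3/5
(~(b -> c) -> a) & ~((c -> a) <-> a) = 1 & 3/5 = 3/5
b -> b = 1/5 -> 1/5 = 1
~(b -> b) = ~1 = 0
a -> b = 2/5 -> 1/5 = 4/5
~(b -> b) <-> (a -> b) = 0 <-> 4/5 = 1/5
((~(b -> c) -> a) & ~((c -> a) <-> a)) <-> (~(b -> b) <-> (a -> b)) = 3/5 <-> 1/5 = 3/5

3/5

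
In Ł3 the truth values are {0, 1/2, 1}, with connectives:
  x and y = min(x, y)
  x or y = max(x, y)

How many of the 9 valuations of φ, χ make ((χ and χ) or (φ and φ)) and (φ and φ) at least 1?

3

φ = 0, χ = 0 ↦ 0  <
φ = 0, χ = 1/2 ↦ 0  <
φ = 0, χ = 1 ↦ 0  <
φ = 1/2, χ = 0 ↦ 1/2  <
φ = 1/2, χ = 1/2 ↦ 1/2  <
φ = 1/2, χ = 1 ↦ 1/2  <
φ = 1, χ = 0 ↦ 1  ≥
φ = 1, χ = 1/2 ↦ 1  ≥
φ = 1, χ = 1 ↦ 1  ≥
So 3 of the 9 assignments meet the threshold.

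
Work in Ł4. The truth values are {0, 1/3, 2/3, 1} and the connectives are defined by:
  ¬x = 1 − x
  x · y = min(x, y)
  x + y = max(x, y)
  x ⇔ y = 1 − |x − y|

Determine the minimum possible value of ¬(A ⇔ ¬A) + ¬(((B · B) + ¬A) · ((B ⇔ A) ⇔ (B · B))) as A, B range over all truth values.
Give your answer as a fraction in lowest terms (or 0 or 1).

1/3

Take A = 1/3, B = 2/3:
¬A = ¬1/3 = 2/3
A ⇔ ¬A = 1/3 ⇔ 2/3 = 2/3
¬(A ⇔ ¬A) = ¬2/3 = 1/3
B · B = 2/3 · 2/3 = 2/3
¬A = ¬1/3 = 2/3
(B · B) + ¬A = 2/3 + 2/3 = 2/3
B ⇔ A = 2/3 ⇔ 1/3 = 2/3
B · B = 2/3 · 2/3 = 2/3
(B ⇔ A) ⇔ (B · B) = 2/3 ⇔ 2/3 = 1
((B · B) + ¬A) · ((B ⇔ A) ⇔ (B · B)) = 2/3 · 1 = 2/3
¬(((B · B) + ¬A) · ((B ⇔ A) ⇔ (B · B))) = ¬2/3 = 1/3
¬(A ⇔ ¬A) + ¬(((B · B) + ¬A) · ((B ⇔ A) ⇔ (B · B))) = 1/3 + 1/3 = 1/3
No assignment yields a value below 1/3, so this is the minimum.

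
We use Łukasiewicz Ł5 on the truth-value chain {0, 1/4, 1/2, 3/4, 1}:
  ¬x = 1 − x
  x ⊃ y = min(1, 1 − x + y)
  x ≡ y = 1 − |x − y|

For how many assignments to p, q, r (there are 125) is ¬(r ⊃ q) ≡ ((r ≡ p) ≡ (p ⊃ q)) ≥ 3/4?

31

value 1: 18 assignments (counts)
value 3/4: 13 assignments (counts)
value 1/2: 40 assignments
value 1/4: 27 assignments
value 0: 27 assignments
So 31 of the 125 assignments meet the threshold.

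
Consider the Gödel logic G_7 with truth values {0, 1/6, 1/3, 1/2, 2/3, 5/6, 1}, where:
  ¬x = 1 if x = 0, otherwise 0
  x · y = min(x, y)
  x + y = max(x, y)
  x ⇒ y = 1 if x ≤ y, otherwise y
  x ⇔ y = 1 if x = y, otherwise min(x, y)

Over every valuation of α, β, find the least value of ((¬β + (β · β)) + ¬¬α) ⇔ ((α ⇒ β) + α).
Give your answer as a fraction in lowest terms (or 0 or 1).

1/6

Take α = 0, β = 1/6:
¬β = ¬1/6 = 0
β · β = 1/6 · 1/6 = 1/6
¬β + (β · β) = 0 + 1/6 = 1/6
¬α = ¬0 = 1
¬¬α = ¬1 = 0
(¬β + (β · β)) + ¬¬α = 1/6 + 0 = 1/6
α ⇒ β = 0 ⇒ 1/6 = 1
(α ⇒ β) + α = 1 + 0 = 1
((¬β + (β · β)) + ¬¬α) ⇔ ((α ⇒ β) + α) = 1/6 ⇔ 1 = 1/6
No assignment yields a value below 1/6, so this is the minimum.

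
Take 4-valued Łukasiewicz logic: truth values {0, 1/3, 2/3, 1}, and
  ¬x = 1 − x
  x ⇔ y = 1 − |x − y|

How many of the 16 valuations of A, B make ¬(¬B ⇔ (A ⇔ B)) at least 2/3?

5

A = 0, B = 0 ↦ 0  <
A = 0, B = 1/3 ↦ 0  <
A = 0, B = 2/3 ↦ 0  <
A = 0, B = 1 ↦ 0  <
A = 1/3, B = 0 ↦ 1/3  <
A = 1/3, B = 1/3 ↦ 1/3  <
A = 1/3, B = 2/3 ↦ 1/3  <
A = 1/3, B = 1 ↦ 1/3  <
A = 2/3, B = 0 ↦ 2/3  ≥
A = 2/3, B = 1/3 ↦ 0  <
A = 2/3, B = 2/3 ↦ 2/3  ≥
A = 2/3, B = 1 ↦ 2/3  ≥
A = 1, B = 0 ↦ 1  ≥
A = 1, B = 1/3 ↦ 1/3  <
A = 1, B = 2/3 ↦ 1/3  <
A = 1, B = 1 ↦ 1  ≥
So 5 of the 16 assignments meet the threshold.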